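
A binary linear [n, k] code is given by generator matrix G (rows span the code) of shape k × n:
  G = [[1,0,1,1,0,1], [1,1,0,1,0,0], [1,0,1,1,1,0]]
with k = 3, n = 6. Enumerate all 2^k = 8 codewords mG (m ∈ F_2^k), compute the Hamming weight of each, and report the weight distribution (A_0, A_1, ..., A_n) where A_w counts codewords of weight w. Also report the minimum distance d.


Weight distribution: A_0 = 1, A_2 = 1, A_3 = 3, A_4 = 2, A_5 = 1. Minimum distance d = 2.

Enumerate all 2^3 = 8 messages m ∈ F_2^3.
For each, compute codeword c = mG in F_2^6, then tally its weight.
  m = 000 → c = 000000, weight = 0.
  m = 100 → c = 101101, weight = 4.
  m = 010 → c = 110100, weight = 3.
  m = 110 → c = 011001, weight = 3.
  m = 001 → c = 101110, weight = 4.
  m = 101 → c = 000011, weight = 2.
  m = 011 → c = 011010, weight = 3.
  m = 111 → c = 110111, weight = 5.
Tally weights:
  weight 0: 1 codewords.
  weight 2: 1 codewords.
  weight 3: 3 codewords.
  weight 4: 2 codewords.
  weight 5: 1 codewords.
Minimum distance d = smallest w > 0 with A_w > 0 = 2.
Sanity: Σ A_w = 8 = 2^3 = 8 ✓.


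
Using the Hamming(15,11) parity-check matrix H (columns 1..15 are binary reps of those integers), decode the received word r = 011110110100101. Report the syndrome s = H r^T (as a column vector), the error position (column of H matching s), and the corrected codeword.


s = (0, 1, 1, 1)^T, error position = 7, corrected codeword c = 011110010100101

Compute s = H r^T mod 2 one row at a time:
  s_1 = 1 + 0 + 1 + 0 + 0 + 1 + 0 + 1 = 4 ≡ 0 (mod 2).
  s_2 = 1 + 1 + 0 + 1 + 0 + 1 + 0 + 1 = 5 ≡ 1 (mod 2).
  s_3 = 1 + 1 + 0 + 1 + 1 + 0 + 0 + 1 = 5 ≡ 1 (mod 2).
  s_4 = 0 + 1 + 1 + 1 + 0 + 0 + 1 + 1 = 5 ≡ 1 (mod 2).
s = (0, 1, 1, 1)^T — this equals column 7 of H (binary 0111), so error is at position 7.
Correct: flip bit 7 of r = 011110110100101 to get c = 011110010100101.


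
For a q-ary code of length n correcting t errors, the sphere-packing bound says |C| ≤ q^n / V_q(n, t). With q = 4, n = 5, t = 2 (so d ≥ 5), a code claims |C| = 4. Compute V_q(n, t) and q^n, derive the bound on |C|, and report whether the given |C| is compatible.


V_q(n, t) = 106, q^n = 1024, Hamming bound = 9, |C| = 4 ≤ bound (satisfied).

Step 1: Compute V_q(n, t) = Σ_{j=0}^2 C(n, j) (q−1)^j.
  j = 0: C(5,0)·(3)^0 = 1·1 = 1.
  j = 1: C(5,1)·(3)^1 = 5·3 = 15.
  j = 2: C(5,2)·(3)^2 = 10·9 = 90.
  V_q(n, t) = 1 + 15 + 90 = 106.
Step 2: q^n = 4^5 = 1024.
Step 3: Hamming bound ⌊q^n / V_q(n,t)⌋ = ⌊1024/106⌋ = 9.
Step 4: Compare |C| = 4 to 9: satisfied.
The claimed |C| lies below the Hamming bound.


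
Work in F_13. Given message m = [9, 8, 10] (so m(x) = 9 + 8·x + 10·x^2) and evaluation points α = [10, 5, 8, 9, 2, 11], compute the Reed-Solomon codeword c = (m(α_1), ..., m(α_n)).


c = [10, 0, 11, 7, 0, 7]

Message polynomial: m(x) = 9 + 8·x + 10·x^2 (mod 13).
For each evaluation point α_i, compute m(α_i) mod 13:
  α_1 = 10: Horner steps 10 → 4 → 10, so m(10) = 10.
  α_2 = 5: Horner steps 10 → 6 → 0, so m(5) = 0.
  α_3 = 8: Horner steps 10 → 10 → 11, so m(8) = 11.
  α_4 = 9: Horner steps 10 → 7 → 7, so m(9) = 7.
  α_5 = 2: Horner steps 10 → 2 → 0, so m(2) = 0.
  α_6 = 11: Horner steps 10 → 1 → 7, so m(11) = 7.
Codeword c = [10, 0, 11, 7, 0, 7] ∈ F_13^6.


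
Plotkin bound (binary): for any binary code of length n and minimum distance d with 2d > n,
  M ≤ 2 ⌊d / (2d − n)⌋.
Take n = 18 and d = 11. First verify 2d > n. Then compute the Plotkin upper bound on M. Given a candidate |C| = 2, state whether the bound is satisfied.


Plotkin bound M ≤ 4; given |C| = 2 ≤ bound (satisfied).

Check applicability: 2d = 22, n = 18.
2d − n = 4 > 0, so Plotkin applies.
Compute d/(2d−n) = 11/4 ≈ 2.7500.
⌊d/(2d−n)⌋ = 2.
Plotkin bound: M ≤ 2·2 = 4.
Given |C| = 2, check: satisfied.
This |C| is below the Plotkin bound.


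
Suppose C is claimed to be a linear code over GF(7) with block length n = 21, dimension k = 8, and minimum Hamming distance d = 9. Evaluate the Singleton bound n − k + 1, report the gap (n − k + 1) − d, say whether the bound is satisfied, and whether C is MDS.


Singleton RHS = n − k + 1 = 14, slack = 5, bound satisfied, not MDS.

Singleton bound: d ≤ n − k + 1.
Here n = 21, k = 8, so n − k + 1 = 14.
Given d = 9, check d ≤ 14: YES.
Slack = (n − k + 1) − d = 5.
The code is NOT MDS (slack = 5 > 0).
Description: the claimed parameters are [21, 8, 9]_7; such a code would be non-MDS.


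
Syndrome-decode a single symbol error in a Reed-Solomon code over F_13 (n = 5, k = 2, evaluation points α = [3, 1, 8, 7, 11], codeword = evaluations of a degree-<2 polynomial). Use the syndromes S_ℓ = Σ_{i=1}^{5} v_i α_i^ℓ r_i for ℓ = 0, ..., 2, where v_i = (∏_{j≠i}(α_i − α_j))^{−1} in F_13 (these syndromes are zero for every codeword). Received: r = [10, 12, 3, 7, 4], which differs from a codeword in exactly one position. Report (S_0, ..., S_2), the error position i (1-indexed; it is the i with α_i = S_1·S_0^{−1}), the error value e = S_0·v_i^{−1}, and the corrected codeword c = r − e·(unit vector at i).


S = (9, 9, 9), error at position 2, error magnitude e = 7, c = [10, 5, 3, 7, 4].

Step 1: column multipliers v_i = (∏_{j≠i}(α_i − α_j))^{−1} mod 13.
  i = 1 (α = 3): (3−1)(3−8)(3−7)(3−11) = 2·(−5)·(−4)·(−8) = −320 ≡ 5, so v_1 = 5^{−1} = 8 (mod 13).
  i = 2 (α = 1): (1−3)(1−8)(1−7)(1−11) = (−2)·(−7)·(−6)·(−10) = 840 ≡ 8, so v_2 = 8^{−1} = 5 (mod 13).
  i = 3 (α = 8): (8−3)(8−1)(8−7)(8−11) = 5·7·1·(−3) = −105 ≡ 12, so v_3 = 12^{−1} = 12 (mod 13).
  i = 4 (α = 7): (7−3)(7−1)(7−8)(7−11) = 4·6·(−1)·(−4) = 96 ≡ 5, so v_4 = 5^{−1} = 8 (mod 13).
  i = 5 (α = 11): (11−3)(11−1)(11−8)(11−7) = 8·10·3·4 = 960 ≡ 11, so v_5 = 11^{−1} = 6 (mod 13).
  v = [8, 5, 12, 8, 6].
Step 2: syndromes of r = [10, 12, 3, 7, 4] (all sums mod 13).
  S_0 = Σ v_i r_i = 8·10 + 5·12 + 12·3 + 8·7 + 6·4 = 256 ≡ 9.
  S_1 = Σ v_i α_i r_i = 8·3·10 + 5·1·12 + 12·8·3 + 8·7·7 + 6·11·4 = 1244 ≡ 9.
  α_i^2 mod 13 = [9, 1, 12, 10, 4].
  S_2 = Σ v_i α_i^2 r_i = 8·9·10 + 5·1·12 + 12·12·3 + 8·10·7 + 6·4·4 = 1868 ≡ 9.
  S = (9, 9, 9) ≠ 0, so r is not a codeword (an error is present).
Step 3: locate the error. For a single error e at position i, S_ℓ = v_i·e·α_i^ℓ, so α_err = S_1/S_0.
  S_0^{−1} = 9^{−1} = 3 (mod 13), so α_err = 9·3 = 27 ≡ 1 = α_2. Error position i = 2.
  Consistency check: S_2/S_1 = 9·3 = 27 ≡ 1 = α_err ✓ (single-error assumption holds).
Step 4: error magnitude e = S_0/v_2 = S_0·∏_{j≠2}(α_2 − α_j) = 9·8 = 72 ≡ 7 (mod 13).
Step 5: correct position 2: c_2 = r_2 − e = 12 − 7 ≡ 5 (mod 13). Hence c = [10, 5, 3, 7, 4].
  Check: interpolating c through the α_i gives m(x) = 9 + 9·x (degree < 2) with m(α_i) = c_i for every i, so c is indeed a codeword.


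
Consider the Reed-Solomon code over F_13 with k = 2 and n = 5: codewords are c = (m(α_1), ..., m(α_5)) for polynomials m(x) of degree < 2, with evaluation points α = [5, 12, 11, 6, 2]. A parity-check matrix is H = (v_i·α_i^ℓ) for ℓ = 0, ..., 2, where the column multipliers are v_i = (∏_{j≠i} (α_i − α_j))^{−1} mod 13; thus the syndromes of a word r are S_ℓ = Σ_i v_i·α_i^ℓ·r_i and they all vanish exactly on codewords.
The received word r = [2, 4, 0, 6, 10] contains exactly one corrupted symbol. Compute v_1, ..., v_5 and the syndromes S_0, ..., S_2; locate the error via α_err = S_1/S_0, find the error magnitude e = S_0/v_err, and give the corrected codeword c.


S = (7, 1, 2), error at position 5, error magnitude e = 7, c = [2, 4, 0, 6, 3].

Step 1: column multipliers v_i = (∏_{j≠i}(α_i − α_j))^{−1} mod 13.
  i = 1 (α = 5): (5−12)(5−11)(5−6)(5−2) = (−7)·(−6)·(−1)·3 = −126 ≡ 4, so v_1 = 4^{−1} = 10 (mod 13).
  i = 2 (α = 12): (12−5)(12−11)(12−6)(12−2) = 7·1·6·10 = 420 ≡ 4, so v_2 = 4^{−1} = 10 (mod 13).
  i = 3 (α = 11): (11−5)(11−12)(11−6)(11−2) = 6·(−1)·5·9 = −270 ≡ 3, so v_3 = 3^{−1} = 9 (mod 13).
  i = 4 (α = 6): (6−5)(6−12)(6−11)(6−2) = 1·(−6)·(−5)·4 = 120 ≡ 3, so v_4 = 3^{−1} = 9 (mod 13).
  i = 5 (α = 2): (2−5)(2−12)(2−11)(2−6) = (−3)·(−10)·(−9)·(−4) = 1080 ≡ 1, so v_5 = 1^{−1} = 1 (mod 13).
  v = [10, 10, 9, 9, 1].
Step 2: syndromes of r = [2, 4, 0, 6, 10] (all sums mod 13).
  S_0 = Σ v_i r_i = 10·2 + 10·4 + 9·0 + 9·6 + 1·10 = 124 ≡ 7.
  S_1 = Σ v_i α_i r_i = 10·5·2 + 10·12·4 + 9·11·0 + 9·6·6 + 1·2·10 = 924 ≡ 1.
  α_i^2 mod 13 = [12, 1, 4, 10, 4].
  S_2 = Σ v_i α_i^2 r_i = 10·12·2 + 10·1·4 + 9·4·0 + 9·10·6 + 1·4·10 = 860 ≡ 2.
  S = (7, 1, 2) ≠ 0, so r is not a codeword (an error is present).
Step 3: locate the error. For a single error e at position i, S_ℓ = v_i·e·α_i^ℓ, so α_err = S_1/S_0.
  S_0^{−1} = 7^{−1} = 2 (mod 13), so α_err = 1·2 = 2 ≡ 2 = α_5. Error position i = 5.
  Consistency check: S_2/S_1 = 2·1 = 2 ≡ 2 = α_err ✓ (single-error assumption holds).
Step 4: error magnitude e = S_0/v_5 = S_0·∏_{j≠5}(α_5 − α_j) = 7·1 = 7 ≡ 7 (mod 13).
Step 5: correct position 5: c_5 = r_5 − e = 10 − 7 ≡ 3 (mod 13). Hence c = [2, 4, 0, 6, 3].
  Check: interpolating c through the α_i gives m(x) = 8 + 4·x (degree < 2) with m(α_i) = c_i for every i, so c is indeed a codeword.


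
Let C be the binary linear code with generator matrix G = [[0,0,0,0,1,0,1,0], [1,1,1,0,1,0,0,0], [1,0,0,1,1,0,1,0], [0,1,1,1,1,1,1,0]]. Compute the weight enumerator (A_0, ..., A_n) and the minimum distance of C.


Weight distribution: A_0 = 1, A_2 = 4, A_4 = 9, A_6 = 2. Minimum distance d = 2.

Enumerate all 2^4 = 16 messages m ∈ F_2^4.
For each, compute codeword c = mG in F_2^8, then tally its weight.
  m = 0000 → c = 00000000, weight = 0.
  m = 1000 → c = 00001010, weight = 2.
  m = 0100 → c = 11101000, weight = 4.
  m = 1100 → c = 11100010, weight = 4.
  m = 0010 → c = 10011010, weight = 4.
  m = 1010 → c = 10010000, weight = 2.
  m = 0110 → c = 01110010, weight = 4.
  m = 1110 → c = 01111000, weight = 4.
  m = 0001 → c = 01111110, weight = 6.
  m = 1001 → c = 01110100, weight = 4.
  m = 0101 → c = 10010110, weight = 4.
  m = 1101 → c = 10011100, weight = 4.
  m = 0011 → c = 11100100, weight = 4.
  m = 1011 → c = 11101110, weight = 6.
  m = 0111 → c = 00001100, weight = 2.
  m = 1111 → c = 00000110, weight = 2.
Tally weights:
  weight 0: 1 codewords.
  weight 2: 4 codewords.
  weight 4: 9 codewords.
  weight 6: 2 codewords.
Minimum distance d = smallest w > 0 with A_w > 0 = 2.
Sanity: Σ A_w = 16 = 2^4 = 16 ✓.


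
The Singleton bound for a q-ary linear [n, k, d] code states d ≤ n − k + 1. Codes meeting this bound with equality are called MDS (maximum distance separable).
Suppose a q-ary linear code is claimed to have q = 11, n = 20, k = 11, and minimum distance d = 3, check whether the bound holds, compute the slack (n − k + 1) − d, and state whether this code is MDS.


Singleton RHS = n − k + 1 = 10, slack = 7, bound satisfied, not MDS.

Singleton bound: d ≤ n − k + 1.
Here n = 20, k = 11, so n − k + 1 = 10.
Given d = 3, check d ≤ 10: YES.
Slack = (n − k + 1) − d = 7.
The code is NOT MDS (slack = 7 > 0).
Description: the claimed parameters are [20, 11, 3]_11; such a code would be non-MDS.


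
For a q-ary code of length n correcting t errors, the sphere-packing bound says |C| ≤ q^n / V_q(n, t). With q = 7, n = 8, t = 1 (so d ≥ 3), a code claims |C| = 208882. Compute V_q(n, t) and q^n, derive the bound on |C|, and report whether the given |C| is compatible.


V_q(n, t) = 49, q^n = 5764801, Hamming bound = 117649, |C| = 208882 > bound (violated).

Step 1: Compute V_q(n, t) = Σ_{j=0}^1 C(n, j) (q−1)^j.
  j = 0: C(8,0)·(6)^0 = 1·1 = 1.
  j = 1: C(8,1)·(6)^1 = 8·6 = 48.
  V_q(n, t) = 1 + 48 = 49.
Step 2: q^n = 7^8 = 5764801.
Step 3: Hamming bound ⌊q^n / V_q(n,t)⌋ = ⌊5764801/49⌋ = 117649.
Step 4: Compare |C| = 208882 to 117649: violated.
The claimed |C| lies above the Hamming bound, so no 7-ary code of length 8 with d ≥ 3 can have 208882 codewords.


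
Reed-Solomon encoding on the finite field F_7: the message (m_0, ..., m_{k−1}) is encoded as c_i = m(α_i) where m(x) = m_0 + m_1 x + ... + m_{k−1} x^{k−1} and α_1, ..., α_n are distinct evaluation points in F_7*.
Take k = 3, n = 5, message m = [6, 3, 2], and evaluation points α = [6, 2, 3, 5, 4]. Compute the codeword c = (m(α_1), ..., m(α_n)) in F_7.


c = [5, 6, 5, 1, 1]

Message polynomial: m(x) = 6 + 3·x + 2·x^2 (mod 7).
For each evaluation point α_i, compute m(α_i) mod 7:
  α_1 = 6: Horner steps 2 → 1 → 5, so m(6) = 5.
  α_2 = 2: Horner steps 2 → 0 → 6, so m(2) = 6.
  α_3 = 3: Horner steps 2 → 2 → 5, so m(3) = 5.
  α_4 = 5: Horner steps 2 → 6 → 1, so m(5) = 1.
  α_5 = 4: Horner steps 2 → 4 → 1, so m(4) = 1.
Codeword c = [5, 6, 5, 1, 1] ∈ F_7^5.


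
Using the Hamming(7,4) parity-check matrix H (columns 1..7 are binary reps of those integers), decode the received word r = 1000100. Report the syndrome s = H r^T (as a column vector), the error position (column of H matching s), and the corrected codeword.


s = (1, 0, 0)^T, error position = 4, corrected codeword c = 1001100

Compute s = H r^T mod 2 one row at a time:
  s_1 = 0 + 1 + 0 + 0 = 1 ≡ 1 (mod 2).
  s_2 = 0 + 0 + 0 + 0 = 0 ≡ 0 (mod 2).
  s_3 = 1 + 0 + 1 + 0 = 2 ≡ 0 (mod 2).
s = (1, 0, 0)^T — this equals column 4 of H (binary 100), so error is at position 4.
Correct: flip bit 4 of r = 1000100 to get c = 1001100.


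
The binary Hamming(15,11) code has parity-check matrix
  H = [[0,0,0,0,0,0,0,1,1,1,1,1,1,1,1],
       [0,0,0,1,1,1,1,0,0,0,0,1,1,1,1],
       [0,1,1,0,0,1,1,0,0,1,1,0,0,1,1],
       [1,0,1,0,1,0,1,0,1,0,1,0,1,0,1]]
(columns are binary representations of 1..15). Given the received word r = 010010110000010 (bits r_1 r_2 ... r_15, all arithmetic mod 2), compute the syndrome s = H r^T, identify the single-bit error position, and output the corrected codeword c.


s = (0, 1, 1, 0)^T, error position = 6, corrected codeword c = 010011110000010

Compute s = H r^T mod 2 one row at a time:
  s_1 = 1 + 0 + 0 + 0 + 0 + 0 + 1 + 0 = 2 ≡ 0 (mod 2).
  s_2 = 0 + 1 + 0 + 1 + 0 + 0 + 1 + 0 = 3 ≡ 1 (mod 2).
  s_3 = 1 + 0 + 0 + 1 + 0 + 0 + 1 + 0 = 3 ≡ 1 (mod 2).
  s_4 = 0 + 0 + 1 + 1 + 0 + 0 + 0 + 0 = 2 ≡ 0 (mod 2).
s = (0, 1, 1, 0)^T — this equals column 6 of H (binary 0110), so error is at position 6.
Correct: flip bit 6 of r = 010010110000010 to get c = 010011110000010.


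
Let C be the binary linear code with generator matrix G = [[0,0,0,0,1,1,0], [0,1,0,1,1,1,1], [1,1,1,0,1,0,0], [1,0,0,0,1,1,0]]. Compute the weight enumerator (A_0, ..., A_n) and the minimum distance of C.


Weight distribution: A_0 = 1, A_1 = 1, A_2 = 1, A_3 = 4, A_4 = 5, A_5 = 3, A_6 = 1. Minimum distance d = 1.

Enumerate all 2^4 = 16 messages m ∈ F_2^4.
For each, compute codeword c = mG in F_2^7, then tally its weight.
  m = 0000 → c = 0000000, weight = 0.
  m = 1000 → c = 0000110, weight = 2.
  m = 0100 → c = 0101111, weight = 5.
  m = 1100 → c = 0101001, weight = 3.
  m = 0010 → c = 1110100, weight = 4.
  m = 1010 → c = 1110010, weight = 4.
  m = 0110 → c = 1011011, weight = 5.
  m = 1110 → c = 1011101, weight = 5.
  m = 0001 → c = 1000110, weight = 3.
  m = 1001 → c = 1000000, weight = 1.
  m = 0101 → c = 1101001, weight = 4.
  m = 1101 → c = 1101111, weight = 6.
  m = 0011 → c = 0110010, weight = 3.
  m = 1011 → c = 0110100, weight = 3.
  m = 0111 → c = 0011101, weight = 4.
  m = 1111 → c = 0011011, weight = 4.
Tally weights:
  weight 0: 1 codewords.
  weight 1: 1 codewords.
  weight 2: 1 codewords.
  weight 3: 4 codewords.
  weight 4: 5 codewords.
  weight 5: 3 codewords.
  weight 6: 1 codewords.
Minimum distance d = smallest w > 0 with A_w > 0 = 1.
Sanity: Σ A_w = 16 = 2^4 = 16 ✓.


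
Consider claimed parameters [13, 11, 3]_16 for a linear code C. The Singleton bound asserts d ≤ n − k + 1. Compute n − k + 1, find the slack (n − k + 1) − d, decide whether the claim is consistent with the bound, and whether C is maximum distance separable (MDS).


Singleton RHS = n − k + 1 = 3, slack = 0, bound satisfied, MDS.

Singleton bound: d ≤ n − k + 1.
Here n = 13, k = 11, so n − k + 1 = 3.
Given d = 3, check d ≤ 3: YES.
Slack = (n − k + 1) − d = 0.
The code is MDS (slack = 0).
Description: the claimed parameters are [13, 11, 3]_16; such a code would be MDS (meets Singleton bound).


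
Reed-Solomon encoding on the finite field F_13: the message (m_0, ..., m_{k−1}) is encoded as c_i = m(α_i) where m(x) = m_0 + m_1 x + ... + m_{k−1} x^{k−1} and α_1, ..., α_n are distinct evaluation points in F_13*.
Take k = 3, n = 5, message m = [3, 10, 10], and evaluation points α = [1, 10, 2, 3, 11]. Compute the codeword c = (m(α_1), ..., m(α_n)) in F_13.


c = [10, 11, 11, 6, 10]

Message polynomial: m(x) = 3 + 10·x + 10·x^2 (mod 13).
For each evaluation point α_i, compute m(α_i) mod 13:
  α_1 = 1: Horner steps 10 → 7 → 10, so m(1) = 10.
  α_2 = 10: Horner steps 10 → 6 → 11, so m(10) = 11.
  α_3 = 2: Horner steps 10 → 4 → 11, so m(2) = 11.
  α_4 = 3: Horner steps 10 → 1 → 6, so m(3) = 6.
  α_5 = 11: Horner steps 10 → 3 → 10, so m(11) = 10.
Codeword c = [10, 11, 11, 6, 10] ∈ F_13^5.


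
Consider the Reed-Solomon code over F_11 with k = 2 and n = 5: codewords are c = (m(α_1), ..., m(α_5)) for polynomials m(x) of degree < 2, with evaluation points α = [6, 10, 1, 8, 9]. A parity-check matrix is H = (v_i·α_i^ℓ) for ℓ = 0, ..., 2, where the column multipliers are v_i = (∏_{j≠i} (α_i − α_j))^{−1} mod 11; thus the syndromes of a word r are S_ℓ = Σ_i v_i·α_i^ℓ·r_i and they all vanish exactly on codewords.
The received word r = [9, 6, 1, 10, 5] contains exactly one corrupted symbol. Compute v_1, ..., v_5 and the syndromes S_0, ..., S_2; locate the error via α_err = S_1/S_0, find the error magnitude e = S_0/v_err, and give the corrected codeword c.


S = (1, 10, 1), error at position 2, error magnitude e = 6, c = [9, 0, 1, 10, 5].

Step 1: column multipliers v_i = (∏_{j≠i}(α_i − α_j))^{−1} mod 11.
  i = 1 (α = 6): (6−10)(6−1)(6−8)(6−9) = (−4)·5·(−2)·(−3) = −120 ≡ 1, so v_1 = 1^{−1} = 1 (mod 11).
  i = 2 (α = 10): (10−6)(10−1)(10−8)(10−9) = 4·9·2·1 = 72 ≡ 6, so v_2 = 6^{−1} = 2 (mod 11).
  i = 3 (α = 1): (1−6)(1−10)(1−8)(1−9) = (−5)·(−9)·(−7)·(−8) = 2520 ≡ 1, so v_3 = 1^{−1} = 1 (mod 11).
  i = 4 (α = 8): (8−6)(8−10)(8−1)(8−9) = 2·(−2)·7·(−1) = 28 ≡ 6, so v_4 = 6^{−1} = 2 (mod 11).
  i = 5 (α = 9): (9−6)(9−10)(9−1)(9−8) = 3·(−1)·8·1 = −24 ≡ 9, so v_5 = 9^{−1} = 5 (mod 11).
  v = [1, 2, 1, 2, 5].
Step 2: syndromes of r = [9, 6, 1, 10, 5] (all sums mod 11).
  S_0 = Σ v_i r_i = 1·9 + 2·6 + 1·1 + 2·10 + 5·5 = 67 ≡ 1.
  S_1 = Σ v_i α_i r_i = 1·6·9 + 2·10·6 + 1·1·1 + 2·8·10 + 5·9·5 = 560 ≡ 10.
  α_i^2 mod 11 = [3, 1, 1, 9, 4].
  S_2 = Σ v_i α_i^2 r_i = 1·3·9 + 2·1·6 + 1·1·1 + 2·9·10 + 5·4·5 = 320 ≡ 1.
  S = (1, 10, 1) ≠ 0, so r is not a codeword (an error is present).
Step 3: locate the error. For a single error e at position i, S_ℓ = v_i·e·α_i^ℓ, so α_err = S_1/S_0.
  S_0^{−1} = 1^{−1} = 1 (mod 11), so α_err = 10·1 = 10 ≡ 10 = α_2. Error position i = 2.
  Consistency check: S_2/S_1 = 1·10 = 10 ≡ 10 = α_err ✓ (single-error assumption holds).
Step 4: error magnitude e = S_0/v_2 = S_0·∏_{j≠2}(α_2 − α_j) = 1·6 = 6 ≡ 6 (mod 11).
Step 5: correct position 2: c_2 = r_2 − e = 6 − 6 ≡ 0 (mod 11). Hence c = [9, 0, 1, 10, 5].
  Check: interpolating c through the α_i gives m(x) = 6 + 6·x (degree < 2) with m(α_i) = c_i for every i, so c is indeed a codeword.


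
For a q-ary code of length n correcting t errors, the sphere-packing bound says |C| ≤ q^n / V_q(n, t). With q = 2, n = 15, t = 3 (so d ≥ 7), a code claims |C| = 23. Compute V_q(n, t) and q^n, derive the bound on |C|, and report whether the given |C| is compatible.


V_q(n, t) = 576, q^n = 32768, Hamming bound = 56, |C| = 23 ≤ bound (satisfied).

Step 1: Compute V_q(n, t) = Σ_{j=0}^3 C(n, j) (q−1)^j.
  j = 0: C(15,0)·(1)^0 = 1·1 = 1.
  j = 1: C(15,1)·(1)^1 = 15·1 = 15.
  j = 2: C(15,2)·(1)^2 = 105·1 = 105.
  j = 3: C(15,3)·(1)^3 = 455·1 = 455.
  V_q(n, t) = 1 + 15 + 105 + 455 = 576.
Step 2: q^n = 2^15 = 32768.
Step 3: Hamming bound ⌊q^n / V_q(n,t)⌋ = ⌊32768/576⌋ = 56.
Step 4: Compare |C| = 23 to 56: satisfied.
The claimed |C| lies below the Hamming bound.


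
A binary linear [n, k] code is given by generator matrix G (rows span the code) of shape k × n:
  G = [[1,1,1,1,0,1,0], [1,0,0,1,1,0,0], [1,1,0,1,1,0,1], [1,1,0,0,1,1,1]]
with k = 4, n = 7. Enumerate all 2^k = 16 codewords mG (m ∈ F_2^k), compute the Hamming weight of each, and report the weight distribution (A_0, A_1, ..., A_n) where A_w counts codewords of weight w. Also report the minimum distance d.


Weight distribution: A_0 = 1, A_2 = 2, A_3 = 4, A_4 = 5, A_5 = 4. Minimum distance d = 2.

Enumerate all 2^4 = 16 messages m ∈ F_2^4.
For each, compute codeword c = mG in F_2^7, then tally its weight.
  m = 0000 → c = 0000000, weight = 0.
  m = 1000 → c = 1111010, weight = 5.
  m = 0100 → c = 1001100, weight = 3.
  m = 1100 → c = 0110110, weight = 4.
  m = 0010 → c = 1101101, weight = 5.
  m = 1010 → c = 0010111, weight = 4.
  m = 0110 → c = 0100001, weight = 2.
  m = 1110 → c = 1011011, weight = 5.
  m = 0001 → c = 1100111, weight = 5.
  m = 1001 → c = 0011101, weight = 4.
  m = 0101 → c = 0101011, weight = 4.
  m = 1101 → c = 1010001, weight = 3.
  m = 0011 → c = 0001010, weight = 2.
  m = 1011 → c = 1110000, weight = 3.
  m = 0111 → c = 1000110, weight = 3.
  m = 1111 → c = 0111100, weight = 4.
Tally weights:
  weight 0: 1 codewords.
  weight 2: 2 codewords.
  weight 3: 4 codewords.
  weight 4: 5 codewords.
  weight 5: 4 codewords.
Minimum distance d = smallest w > 0 with A_w > 0 = 2.
Sanity: Σ A_w = 16 = 2^4 = 16 ✓.


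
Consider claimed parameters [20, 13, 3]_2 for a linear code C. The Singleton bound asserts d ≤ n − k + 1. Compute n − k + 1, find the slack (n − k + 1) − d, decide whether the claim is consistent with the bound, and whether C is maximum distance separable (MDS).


Singleton RHS = n − k + 1 = 8, slack = 5, bound satisfied, not MDS.

Singleton bound: d ≤ n − k + 1.
Here n = 20, k = 13, so n − k + 1 = 8.
Given d = 3, check d ≤ 8: YES.
Slack = (n − k + 1) − d = 5.
The code is NOT MDS (slack = 5 > 0).
Description: the claimed parameters are [20, 13, 3]_2; such a code would be non-MDS.


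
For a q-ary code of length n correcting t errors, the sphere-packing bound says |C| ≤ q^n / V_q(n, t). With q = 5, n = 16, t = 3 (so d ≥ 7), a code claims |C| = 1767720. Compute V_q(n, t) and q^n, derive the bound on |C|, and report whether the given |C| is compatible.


V_q(n, t) = 37825, q^n = 152587890625, Hamming bound = 4034048, |C| = 1767720 ≤ bound (satisfied).

Step 1: Compute V_q(n, t) = Σ_{j=0}^3 C(n, j) (q−1)^j.
  j = 0: C(16,0)·(4)^0 = 1·1 = 1.
  j = 1: C(16,1)·(4)^1 = 16·4 = 64.
  j = 2: C(16,2)·(4)^2 = 120·16 = 1920.
  j = 3: C(16,3)·(4)^3 = 560·64 = 35840.
  V_q(n, t) = 1 + 64 + 1920 + 35840 = 37825.
Step 2: q^n = 5^16 = 152587890625.
Step 3: Hamming bound ⌊q^n / V_q(n,t)⌋ = ⌊152587890625/37825⌋ = 4034048.
Step 4: Compare |C| = 1767720 to 4034048: satisfied.
The claimed |C| lies below the Hamming bound.


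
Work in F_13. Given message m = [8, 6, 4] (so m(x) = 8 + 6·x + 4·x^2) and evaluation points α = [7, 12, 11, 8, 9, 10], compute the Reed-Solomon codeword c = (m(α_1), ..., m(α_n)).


c = [12, 6, 12, 0, 9, 0]

Message polynomial: m(x) = 8 + 6·x + 4·x^2 (mod 13).
For each evaluation point α_i, compute m(α_i) mod 13:
  α_1 = 7: Horner steps 4 → 8 → 12, so m(7) = 12.
  α_2 = 12: Horner steps 4 → 2 → 6, so m(12) = 6.
  α_3 = 11: Horner steps 4 → 11 → 12, so m(11) = 12.
  α_4 = 8: Horner steps 4 → 12 → 0, so m(8) = 0.
  α_5 = 9: Horner steps 4 → 3 → 9, so m(9) = 9.
  α_6 = 10: Horner steps 4 → 7 → 0, so m(10) = 0.
Codeword c = [12, 6, 12, 0, 9, 0] ∈ F_13^6.


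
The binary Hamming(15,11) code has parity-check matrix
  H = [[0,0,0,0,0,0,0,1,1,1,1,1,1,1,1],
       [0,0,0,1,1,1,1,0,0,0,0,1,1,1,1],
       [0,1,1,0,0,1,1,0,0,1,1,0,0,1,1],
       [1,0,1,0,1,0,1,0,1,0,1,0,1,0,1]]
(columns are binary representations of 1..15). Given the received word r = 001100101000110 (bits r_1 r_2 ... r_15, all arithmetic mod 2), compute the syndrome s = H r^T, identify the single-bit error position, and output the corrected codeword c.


s = (1, 0, 1, 0)^T, error position = 10, corrected codeword c = 001100101100110

Compute s = H r^T mod 2 one row at a time:
  s_1 = 0 + 1 + 0 + 0 + 0 + 1 + 1 + 0 = 3 ≡ 1 (mod 2).
  s_2 = 1 + 0 + 0 + 1 + 0 + 1 + 1 + 0 = 4 ≡ 0 (mod 2).
  s_3 = 0 + 1 + 0 + 1 + 0 + 0 + 1 + 0 = 3 ≡ 1 (mod 2).
  s_4 = 0 + 1 + 0 + 1 + 1 + 0 + 1 + 0 = 4 ≡ 0 (mod 2).
s = (1, 0, 1, 0)^T — this equals column 10 of H (binary 1010), so error is at position 10.
Correct: flip bit 10 of r = 001100101000110 to get c = 001100101100110.


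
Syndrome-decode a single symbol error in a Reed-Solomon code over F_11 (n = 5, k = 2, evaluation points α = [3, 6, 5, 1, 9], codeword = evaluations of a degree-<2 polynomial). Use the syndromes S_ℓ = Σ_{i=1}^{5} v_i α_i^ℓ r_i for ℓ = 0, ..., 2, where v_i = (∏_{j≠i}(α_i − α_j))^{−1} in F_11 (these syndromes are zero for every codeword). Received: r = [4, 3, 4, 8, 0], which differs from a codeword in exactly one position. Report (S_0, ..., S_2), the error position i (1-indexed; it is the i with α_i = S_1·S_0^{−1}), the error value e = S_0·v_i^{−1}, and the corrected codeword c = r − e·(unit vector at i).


S = (4, 1, 3), error at position 1, error magnitude e = 9, c = [6, 3, 4, 8, 0].

Step 1: column multipliers v_i = (∏_{j≠i}(α_i − α_j))^{−1} mod 11.
  i = 1 (α = 3): (3−6)(3−5)(3−1)(3−9) = (−3)·(−2)·2·(−6) = −72 ≡ 5, so v_1 = 5^{−1} = 9 (mod 11).
  i = 2 (α = 6): (6−3)(6−5)(6−1)(6−9) = 3·1·5·(−3) = −45 ≡ 10, so v_2 = 10^{−1} = 10 (mod 11).
  i = 3 (α = 5): (5−3)(5−6)(5−1)(5−9) = 2·(−1)·4·(−4) = 32 ≡ 10, so v_3 = 10^{−1} = 10 (mod 11).
  i = 4 (α = 1): (1−3)(1−6)(1−5)(1−9) = (−2)·(−5)·(−4)·(−8) = 320 ≡ 1, so v_4 = 1^{−1} = 1 (mod 11).
  i = 5 (α = 9): (9−3)(9−6)(9−5)(9−1) = 6·3·4·8 = 576 ≡ 4, so v_5 = 4^{−1} = 3 (mod 11).
  v = [9, 10, 10, 1, 3].
Step 2: syndromes of r = [4, 3, 4, 8, 0] (all sums mod 11).
  S_0 = Σ v_i r_i = 9·4 + 10·3 + 10·4 + 1·8 + 3·0 = 114 ≡ 4.
  S_1 = Σ v_i α_i r_i = 9·3·4 + 10·6·3 + 10·5·4 + 1·1·8 + 3·9·0 = 496 ≡ 1.
  α_i^2 mod 11 = [9, 3, 3, 1, 4].
  S_2 = Σ v_i α_i^2 r_i = 9·9·4 + 10·3·3 + 10·3·4 + 1·1·8 + 3·4·0 = 542 ≡ 3.
  S = (4, 1, 3) ≠ 0, so r is not a codeword (an error is present).
Step 3: locate the error. For a single error e at position i, S_ℓ = v_i·e·α_i^ℓ, so α_err = S_1/S_0.
  S_0^{−1} = 4^{−1} = 3 (mod 11), so α_err = 1·3 = 3 ≡ 3 = α_1. Error position i = 1.
  Consistency check: S_2/S_1 = 3·1 = 3 ≡ 3 = α_err ✓ (single-error assumption holds).
Step 4: error magnitude e = S_0/v_1 = S_0·∏_{j≠1}(α_1 − α_j) = 4·5 = 20 ≡ 9 (mod 11).
Step 5: correct position 1: c_1 = r_1 − e = 4 − 9 ≡ 6 (mod 11). Hence c = [6, 3, 4, 8, 0].
  Check: interpolating c through the α_i gives m(x) = 9 + 10·x (degree < 2) with m(α_i) = c_i for every i, so c is indeed a codeword.


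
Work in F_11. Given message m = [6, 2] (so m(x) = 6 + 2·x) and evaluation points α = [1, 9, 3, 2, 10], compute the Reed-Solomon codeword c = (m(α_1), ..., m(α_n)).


c = [8, 2, 1, 10, 4]

Message polynomial: m(x) = 6 + 2·x (mod 11).
For each evaluation point α_i, compute m(α_i) mod 11:
  α_1 = 1: Horner steps 2 → 8, so m(1) = 8.
  α_2 = 9: Horner steps 2 → 2, so m(9) = 2.
  α_3 = 3: Horner steps 2 → 1, so m(3) = 1.
  α_4 = 2: Horner steps 2 → 10, so m(2) = 10.
  α_5 = 10: Horner steps 2 → 4, so m(10) = 4.
Codeword c = [8, 2, 1, 10, 4] ∈ F_11^5.


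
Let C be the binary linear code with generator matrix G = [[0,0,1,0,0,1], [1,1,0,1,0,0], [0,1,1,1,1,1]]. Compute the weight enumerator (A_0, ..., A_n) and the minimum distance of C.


Weight distribution: A_0 = 1, A_2 = 2, A_3 = 2, A_4 = 1, A_5 = 2. Minimum distance d = 2.

Enumerate all 2^3 = 8 messages m ∈ F_2^3.
For each, compute codeword c = mG in F_2^6, then tally its weight.
  m = 000 → c = 000000, weight = 0.
  m = 100 → c = 001001, weight = 2.
  m = 010 → c = 110100, weight = 3.
  m = 110 → c = 111101, weight = 5.
  m = 001 → c = 011111, weight = 5.
  m = 101 → c = 010110, weight = 3.
  m = 011 → c = 101011, weight = 4.
  m = 111 → c = 100010, weight = 2.
Tally weights:
  weight 0: 1 codewords.
  weight 2: 2 codewords.
  weight 3: 2 codewords.
  weight 4: 1 codewords.
  weight 5: 2 codewords.
Minimum distance d = smallest w > 0 with A_w > 0 = 2.
Sanity: Σ A_w = 8 = 2^3 = 8 ✓.


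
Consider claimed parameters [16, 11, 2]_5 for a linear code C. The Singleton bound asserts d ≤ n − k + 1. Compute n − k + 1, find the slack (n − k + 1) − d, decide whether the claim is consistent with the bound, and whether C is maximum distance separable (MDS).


Singleton RHS = n − k + 1 = 6, slack = 4, bound satisfied, not MDS.

Singleton bound: d ≤ n − k + 1.
Here n = 16, k = 11, so n − k + 1 = 6.
Given d = 2, check d ≤ 6: YES.
Slack = (n − k + 1) − d = 4.
The code is NOT MDS (slack = 4 > 0).
Description: the claimed parameters are [16, 11, 2]_5; such a code would be non-MDS.


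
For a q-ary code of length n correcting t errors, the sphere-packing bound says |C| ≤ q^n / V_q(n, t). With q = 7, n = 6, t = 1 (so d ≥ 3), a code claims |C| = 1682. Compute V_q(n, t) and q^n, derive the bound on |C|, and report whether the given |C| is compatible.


V_q(n, t) = 37, q^n = 117649, Hamming bound = 3179, |C| = 1682 ≤ bound (satisfied).

Step 1: Compute V_q(n, t) = Σ_{j=0}^1 C(n, j) (q−1)^j.
  j = 0: C(6,0)·(6)^0 = 1·1 = 1.
  j = 1: C(6,1)·(6)^1 = 6·6 = 36.
  V_q(n, t) = 1 + 36 = 37.
Step 2: q^n = 7^6 = 117649.
Step 3: Hamming bound ⌊q^n / V_q(n,t)⌋ = ⌊117649/37⌋ = 3179.
Step 4: Compare |C| = 1682 to 3179: satisfied.
The claimed |C| lies below the Hamming bound.


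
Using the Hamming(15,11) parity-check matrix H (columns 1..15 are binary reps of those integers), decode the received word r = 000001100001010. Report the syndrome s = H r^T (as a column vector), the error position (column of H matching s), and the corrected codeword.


s = (0, 0, 1, 1)^T, error position = 3, corrected codeword c = 001001100001010

Compute s = H r^T mod 2 one row at a time:
  s_1 = 0 + 0 + 0 + 0 + 1 + 0 + 1 + 0 = 2 ≡ 0 (mod 2).
  s_2 = 0 + 0 + 1 + 1 + 1 + 0 + 1 + 0 = 4 ≡ 0 (mod 2).
  s_3 = 0 + 0 + 1 + 1 + 0 + 0 + 1 + 0 = 3 ≡ 1 (mod 2).
  s_4 = 0 + 0 + 0 + 1 + 0 + 0 + 0 + 0 = 1 ≡ 1 (mod 2).
s = (0, 0, 1, 1)^T — this equals column 3 of H (binary 0011), so error is at position 3.
Correct: flip bit 3 of r = 000001100001010 to get c = 001001100001010.


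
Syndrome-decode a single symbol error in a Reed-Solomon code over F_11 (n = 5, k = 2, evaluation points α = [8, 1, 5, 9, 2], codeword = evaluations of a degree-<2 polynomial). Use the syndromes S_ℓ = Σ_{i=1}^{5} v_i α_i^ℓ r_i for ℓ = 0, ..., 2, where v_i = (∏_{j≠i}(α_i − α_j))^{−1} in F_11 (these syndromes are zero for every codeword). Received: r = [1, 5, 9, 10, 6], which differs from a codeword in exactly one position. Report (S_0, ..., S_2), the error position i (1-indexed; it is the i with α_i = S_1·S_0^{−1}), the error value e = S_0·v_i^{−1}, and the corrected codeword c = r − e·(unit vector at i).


S = (2, 7, 8), error at position 4, error magnitude e = 8, c = [1, 5, 9, 2, 6].

Step 1: column multipliers v_i = (∏_{j≠i}(α_i − α_j))^{−1} mod 11.
  i = 1 (α = 8): (8−1)(8−5)(8−9)(8−2) = 7·3·(−1)·6 = −126 ≡ 6, so v_1 = 6^{−1} = 2 (mod 11).
  i = 2 (α = 1): (1−8)(1−5)(1−9)(1−2) = (−7)·(−4)·(−8)·(−1) = 224 ≡ 4, so v_2 = 4^{−1} = 3 (mod 11).
  i = 3 (α = 5): (5−8)(5−1)(5−9)(5−2) = (−3)·4·(−4)·3 = 144 ≡ 1, so v_3 = 1^{−1} = 1 (mod 11).
  i = 4 (α = 9): (9−8)(9−1)(9−5)(9−2) = 1·8·4·7 = 224 ≡ 4, so v_4 = 4^{−1} = 3 (mod 11).
  i = 5 (α = 2): (2−8)(2−1)(2−5)(2−9) = (−6)·1·(−3)·(−7) = −126 ≡ 6, so v_5 = 6^{−1} = 2 (mod 11).
  v = [2, 3, 1, 3, 2].
Step 2: syndromes of r = [1, 5, 9, 10, 6] (all sums mod 11).
  S_0 = Σ v_i r_i = 2·1 + 3·5 + 1·9 + 3·10 + 2·6 = 68 ≡ 2.
  S_1 = Σ v_i α_i r_i = 2·8·1 + 3·1·5 + 1·5·9 + 3·9·10 + 2·2·6 = 370 ≡ 7.
  α_i^2 mod 11 = [9, 1, 3, 4, 4].
  S_2 = Σ v_i α_i^2 r_i = 2·9·1 + 3·1·5 + 1·3·9 + 3·4·10 + 2·4·6 = 228 ≡ 8.
  S = (2, 7, 8) ≠ 0, so r is not a codeword (an error is present).
Step 3: locate the error. For a single error e at position i, S_ℓ = v_i·e·α_i^ℓ, so α_err = S_1/S_0.
  S_0^{−1} = 2^{−1} = 6 (mod 11), so α_err = 7·6 = 42 ≡ 9 = α_4. Error position i = 4.
  Consistency check: S_2/S_1 = 8·8 = 64 ≡ 9 = α_err ✓ (single-error assumption holds).
Step 4: error magnitude e = S_0/v_4 = S_0·∏_{j≠4}(α_4 − α_j) = 2·4 = 8 ≡ 8 (mod 11).
Step 5: correct position 4: c_4 = r_4 − e = 10 − 8 ≡ 2 (mod 11). Hence c = [1, 5, 9, 2, 6].
  Check: interpolating c through the α_i gives m(x) = 4 + 1·x (degree < 2) with m(α_i) = c_i for every i, so c is indeed a codeword.


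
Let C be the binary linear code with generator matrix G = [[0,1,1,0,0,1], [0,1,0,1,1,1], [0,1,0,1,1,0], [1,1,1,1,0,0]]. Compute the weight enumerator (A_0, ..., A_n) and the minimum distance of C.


Weight distribution: A_0 = 1, A_1 = 1, A_2 = 2, A_3 = 6, A_4 = 5, A_5 = 1. Minimum distance d = 1.

Enumerate all 2^4 = 16 messages m ∈ F_2^4.
For each, compute codeword c = mG in F_2^6, then tally its weight.
  m = 0000 → c = 000000, weight = 0.
  m = 1000 → c = 011001, weight = 3.
  m = 0100 → c = 010111, weight = 4.
  m = 1100 → c = 001110, weight = 3.
  m = 0010 → c = 010110, weight = 3.
  m = 1010 → c = 001111, weight = 4.
  m = 0110 → c = 000001, weight = 1.
  m = 1110 → c = 011000, weight = 2.
  m = 0001 → c = 111100, weight = 4.
  m = 1001 → c = 100101, weight = 3.
  m = 0101 → c = 101011, weight = 4.
  m = 1101 → c = 110010, weight = 3.
  m = 0011 → c = 101010, weight = 3.
  m = 1011 → c = 110011, weight = 4.
  m = 0111 → c = 111101, weight = 5.
  m = 1111 → c = 100100, weight = 2.
Tally weights:
  weight 0: 1 codewords.
  weight 1: 1 codewords.
  weight 2: 2 codewords.
  weight 3: 6 codewords.
  weight 4: 5 codewords.
  weight 5: 1 codewords.
Minimum distance d = smallest w > 0 with A_w > 0 = 1.
Sanity: Σ A_w = 16 = 2^4 = 16 ✓.


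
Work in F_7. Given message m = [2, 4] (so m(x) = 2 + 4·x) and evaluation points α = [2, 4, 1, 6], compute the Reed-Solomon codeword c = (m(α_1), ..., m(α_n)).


c = [3, 4, 6, 5]

Message polynomial: m(x) = 2 + 4·x (mod 7).
For each evaluation point α_i, compute m(α_i) mod 7:
  α_1 = 2: Horner steps 4 → 3, so m(2) = 3.
  α_2 = 4: Horner steps 4 → 4, so m(4) = 4.
  α_3 = 1: Horner steps 4 → 6, so m(1) = 6.
  α_4 = 6: Horner steps 4 → 5, so m(6) = 5.
Codeword c = [3, 4, 6, 5] ∈ F_7^4.


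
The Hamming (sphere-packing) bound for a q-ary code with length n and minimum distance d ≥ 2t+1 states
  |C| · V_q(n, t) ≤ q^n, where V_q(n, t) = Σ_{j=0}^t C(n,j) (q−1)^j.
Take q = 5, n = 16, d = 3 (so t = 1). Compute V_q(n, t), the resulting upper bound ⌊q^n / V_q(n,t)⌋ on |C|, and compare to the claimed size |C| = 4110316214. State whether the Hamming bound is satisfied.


V_q(n, t) = 65, q^n = 152587890625, Hamming bound = 2347506009, |C| = 4110316214 > bound (violated).

Step 1: Compute V_q(n, t) = Σ_{j=0}^1 C(n, j) (q−1)^j.
  j = 0: C(16,0)·(4)^0 = 1·1 = 1.
  j = 1: C(16,1)·(4)^1 = 16·4 = 64.
  V_q(n, t) = 1 + 64 = 65.
Step 2: q^n = 5^16 = 152587890625.
Step 3: Hamming bound ⌊q^n / V_q(n,t)⌋ = ⌊152587890625/65⌋ = 2347506009.
Step 4: Compare |C| = 4110316214 to 2347506009: violated.
The claimed |C| lies above the Hamming bound, so no 5-ary code of length 16 with d ≥ 3 can have 4110316214 codewords.


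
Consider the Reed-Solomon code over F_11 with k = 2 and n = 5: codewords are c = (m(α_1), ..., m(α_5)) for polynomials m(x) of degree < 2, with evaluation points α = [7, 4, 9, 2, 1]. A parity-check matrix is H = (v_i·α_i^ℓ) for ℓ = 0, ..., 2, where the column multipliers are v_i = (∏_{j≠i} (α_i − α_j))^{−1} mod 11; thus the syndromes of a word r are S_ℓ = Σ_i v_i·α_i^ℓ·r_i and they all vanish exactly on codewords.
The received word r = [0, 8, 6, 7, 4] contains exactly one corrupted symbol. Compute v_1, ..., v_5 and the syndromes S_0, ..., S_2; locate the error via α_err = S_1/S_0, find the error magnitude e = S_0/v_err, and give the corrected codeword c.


S = (3, 1, 4), error at position 2, error magnitude e = 6, c = [0, 2, 6, 7, 4].

Step 1: column multipliers v_i = (∏_{j≠i}(α_i − α_j))^{−1} mod 11.
  i = 1 (α = 7): (7−4)(7−9)(7−2)(7−1) = 3·(−2)·5·6 = −180 ≡ 7, so v_1 = 7^{−1} = 8 (mod 11).
  i = 2 (α = 4): (4−7)(4−9)(4−2)(4−1) = (−3)·(−5)·2·3 = 90 ≡ 2, so v_2 = 2^{−1} = 6 (mod 11).
  i = 3 (α = 9): (9−7)(9−4)(9−2)(9−1) = 2·5·7·8 = 560 ≡ 10, so v_3 = 10^{−1} = 10 (mod 11).
  i = 4 (α = 2): (2−7)(2−4)(2−9)(2−1) = (−5)·(−2)·(−7)·1 = −70 ≡ 7, so v_4 = 7^{−1} = 8 (mod 11).
  i = 5 (α = 1): (1−7)(1−4)(1−9)(1−2) = (−6)·(−3)·(−8)·(−1) = 144 ≡ 1, so v_5 = 1^{−1} = 1 (mod 11).
  v = [8, 6, 10, 8, 1].
Step 2: syndromes of r = [0, 8, 6, 7, 4] (all sums mod 11).
  S_0 = Σ v_i r_i = 8·0 + 6·8 + 10·6 + 8·7 + 1·4 = 168 ≡ 3.
  S_1 = Σ v_i α_i r_i = 8·7·0 + 6·4·8 + 10·9·6 + 8·2·7 + 1·1·4 = 848 ≡ 1.
  α_i^2 mod 11 = [5, 5, 4, 4, 1].
  S_2 = Σ v_i α_i^2 r_i = 8·5·0 + 6·5·8 + 10·4·6 + 8·4·7 + 1·1·4 = 708 ≡ 4.
  S = (3, 1, 4) ≠ 0, so r is not a codeword (an error is present).
Step 3: locate the error. For a single error e at position i, S_ℓ = v_i·e·α_i^ℓ, so α_err = S_1/S_0.
  S_0^{−1} = 3^{−1} = 4 (mod 11), so α_err = 1·4 = 4 ≡ 4 = α_2. Error position i = 2.
  Consistency check: S_2/S_1 = 4·1 = 4 ≡ 4 = α_err ✓ (single-error assumption holds).
Step 4: error magnitude e = S_0/v_2 = S_0·∏_{j≠2}(α_2 − α_j) = 3·2 = 6 ≡ 6 (mod 11).
Step 5: correct position 2: c_2 = r_2 − e = 8 − 6 ≡ 2 (mod 11). Hence c = [0, 2, 6, 7, 4].
  Check: interpolating c through the α_i gives m(x) = 1 + 3·x (degree < 2) with m(α_i) = c_i for every i, so c is indeed a codeword.


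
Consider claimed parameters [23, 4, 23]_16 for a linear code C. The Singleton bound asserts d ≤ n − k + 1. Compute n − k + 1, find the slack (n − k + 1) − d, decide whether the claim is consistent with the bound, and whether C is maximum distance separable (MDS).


Singleton RHS = n − k + 1 = 20, slack = -3, bound violated (no such code; not MDS).

Singleton bound: d ≤ n − k + 1.
Here n = 23, k = 4, so n − k + 1 = 20.
Given d = 23, check d ≤ 20: NO.
Slack = (n − k + 1) − d = -3.
The slack is negative: d = 23 exceeds n − k + 1 = 20 by 3, so the Singleton bound is violated and no linear [23, 4, 23]_16 code can exist. In particular it is not MDS (MDS requires d = n − k + 1 exactly).
Description: the claimed parameters are [23, 4, 23]_16; such a code would be impossible (violates the Singleton bound).


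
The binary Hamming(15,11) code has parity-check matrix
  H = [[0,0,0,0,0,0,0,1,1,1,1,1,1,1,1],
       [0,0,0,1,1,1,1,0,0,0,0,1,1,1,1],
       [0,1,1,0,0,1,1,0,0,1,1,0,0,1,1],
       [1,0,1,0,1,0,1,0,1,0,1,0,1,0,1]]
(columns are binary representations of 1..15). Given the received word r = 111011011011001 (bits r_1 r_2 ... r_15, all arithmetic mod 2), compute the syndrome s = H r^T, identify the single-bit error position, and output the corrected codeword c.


s = (1, 0, 1, 0)^T, error position = 10, corrected codeword c = 111011011111001

Compute s = H r^T mod 2 one row at a time:
  s_1 = 1 + 1 + 0 + 1 + 1 + 0 + 0 + 1 = 5 ≡ 1 (mod 2).
  s_2 = 0 + 1 + 1 + 0 + 1 + 0 + 0 + 1 = 4 ≡ 0 (mod 2).
  s_3 = 1 + 1 + 1 + 0 + 0 + 1 + 0 + 1 = 5 ≡ 1 (mod 2).
  s_4 = 1 + 1 + 1 + 0 + 1 + 1 + 0 + 1 = 6 ≡ 0 (mod 2).
s = (1, 0, 1, 0)^T — this equals column 10 of H (binary 1010), so error is at position 10.
Correct: flip bit 10 of r = 111011011011001 to get c = 111011011111001.
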